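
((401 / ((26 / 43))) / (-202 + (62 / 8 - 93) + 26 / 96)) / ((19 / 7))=-2896824 / 3402425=-0.85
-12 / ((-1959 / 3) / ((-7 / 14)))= -6 / 653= -0.01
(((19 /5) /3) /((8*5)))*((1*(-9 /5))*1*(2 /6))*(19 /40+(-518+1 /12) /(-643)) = -1877219 /77160000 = -0.02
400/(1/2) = 800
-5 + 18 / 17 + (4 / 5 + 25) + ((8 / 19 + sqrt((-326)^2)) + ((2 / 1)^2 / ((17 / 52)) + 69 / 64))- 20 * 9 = 18769483 / 103360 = 181.59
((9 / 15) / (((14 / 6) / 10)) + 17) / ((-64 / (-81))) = 11097 / 448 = 24.77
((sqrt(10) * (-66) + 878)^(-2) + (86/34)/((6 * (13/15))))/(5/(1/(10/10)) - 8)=-364536548699/2248250854148 - 4829 * sqrt(10)/66125025122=-0.16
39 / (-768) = -13 / 256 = -0.05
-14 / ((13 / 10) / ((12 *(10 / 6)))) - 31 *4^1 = -4412 / 13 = -339.38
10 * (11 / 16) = 6.88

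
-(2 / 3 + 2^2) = -14 / 3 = -4.67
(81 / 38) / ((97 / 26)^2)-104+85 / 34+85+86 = 24903925 / 357542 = 69.65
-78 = -78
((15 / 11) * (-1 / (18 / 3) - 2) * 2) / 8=-0.74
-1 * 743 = -743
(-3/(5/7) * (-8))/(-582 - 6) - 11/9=-403/315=-1.28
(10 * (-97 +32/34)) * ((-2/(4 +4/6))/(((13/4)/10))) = 1959600/1547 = 1266.71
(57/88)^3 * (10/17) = 0.16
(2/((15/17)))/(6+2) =17/60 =0.28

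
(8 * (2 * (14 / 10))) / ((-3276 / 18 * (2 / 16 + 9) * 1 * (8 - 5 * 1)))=-64 / 14235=-0.00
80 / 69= 1.16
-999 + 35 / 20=-3989 / 4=-997.25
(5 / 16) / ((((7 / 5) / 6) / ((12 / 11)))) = 225 / 154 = 1.46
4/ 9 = 0.44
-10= -10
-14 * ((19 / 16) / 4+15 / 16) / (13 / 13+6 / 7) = -3871 / 416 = -9.31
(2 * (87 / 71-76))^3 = -1197093749032 / 357911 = -3344668.78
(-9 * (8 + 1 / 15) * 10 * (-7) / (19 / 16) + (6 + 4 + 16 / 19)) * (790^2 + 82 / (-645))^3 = 5317346261952021630308105355376 / 5098386375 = 1042946899439731385659.86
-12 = -12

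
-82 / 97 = -0.85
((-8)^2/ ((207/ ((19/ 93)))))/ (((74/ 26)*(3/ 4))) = 63232/ 2136861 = 0.03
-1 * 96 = -96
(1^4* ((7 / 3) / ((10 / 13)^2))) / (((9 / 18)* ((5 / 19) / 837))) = 6271083 / 250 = 25084.33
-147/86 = -1.71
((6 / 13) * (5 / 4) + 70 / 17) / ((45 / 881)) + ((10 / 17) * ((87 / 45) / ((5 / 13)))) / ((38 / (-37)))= 33645403 / 377910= 89.03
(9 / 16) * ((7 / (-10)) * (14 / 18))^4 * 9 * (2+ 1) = 5764801 / 4320000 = 1.33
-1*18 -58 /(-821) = -14720 /821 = -17.93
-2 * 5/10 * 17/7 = -17/7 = -2.43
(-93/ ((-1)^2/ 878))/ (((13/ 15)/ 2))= -2449620/ 13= -188432.31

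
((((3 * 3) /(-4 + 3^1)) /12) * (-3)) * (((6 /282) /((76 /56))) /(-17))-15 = -455493 /30362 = -15.00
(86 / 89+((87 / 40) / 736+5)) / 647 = 15640383 / 1695243520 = 0.01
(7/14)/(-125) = -0.00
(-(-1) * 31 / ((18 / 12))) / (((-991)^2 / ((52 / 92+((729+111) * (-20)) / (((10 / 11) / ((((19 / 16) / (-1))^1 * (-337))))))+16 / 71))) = -748761169348 / 4811214819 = -155.63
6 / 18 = 1 / 3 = 0.33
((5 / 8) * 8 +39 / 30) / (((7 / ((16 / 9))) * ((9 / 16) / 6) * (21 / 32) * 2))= 4096 / 315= 13.00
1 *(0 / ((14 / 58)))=0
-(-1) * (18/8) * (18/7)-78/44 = 309/77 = 4.01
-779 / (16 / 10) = -3895 / 8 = -486.88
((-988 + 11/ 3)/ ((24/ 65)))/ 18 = -191945/ 1296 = -148.11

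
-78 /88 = -39 /44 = -0.89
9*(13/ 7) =117/ 7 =16.71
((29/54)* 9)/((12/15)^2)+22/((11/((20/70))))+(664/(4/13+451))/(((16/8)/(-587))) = -1670478671/3942624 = -423.70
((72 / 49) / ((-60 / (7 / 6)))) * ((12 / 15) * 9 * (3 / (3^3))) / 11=-4 / 1925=-0.00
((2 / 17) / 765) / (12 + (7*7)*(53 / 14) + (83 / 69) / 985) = 18124 / 23275777647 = 0.00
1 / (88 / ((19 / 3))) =0.07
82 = 82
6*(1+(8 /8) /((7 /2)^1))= 54 /7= 7.71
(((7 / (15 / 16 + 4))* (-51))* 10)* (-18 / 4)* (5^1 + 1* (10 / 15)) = 1456560 / 79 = 18437.47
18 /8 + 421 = 423.25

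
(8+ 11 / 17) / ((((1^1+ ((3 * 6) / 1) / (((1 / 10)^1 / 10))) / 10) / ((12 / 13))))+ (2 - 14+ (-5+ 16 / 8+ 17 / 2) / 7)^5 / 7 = -37966755796022177 / 1498456724128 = -25337.24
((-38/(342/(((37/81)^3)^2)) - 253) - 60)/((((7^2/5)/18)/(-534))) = 1416179694588227080/4613015762523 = 306996.50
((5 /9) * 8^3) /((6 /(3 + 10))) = 16640 /27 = 616.30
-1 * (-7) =7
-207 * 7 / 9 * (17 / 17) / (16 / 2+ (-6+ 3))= -161 / 5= -32.20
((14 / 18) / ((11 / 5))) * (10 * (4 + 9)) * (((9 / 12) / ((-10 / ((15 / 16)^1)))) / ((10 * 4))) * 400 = -11375 / 352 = -32.32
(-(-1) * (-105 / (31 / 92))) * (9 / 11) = -86940 / 341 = -254.96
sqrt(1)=1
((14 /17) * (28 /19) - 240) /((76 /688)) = -13266016 /6137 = -2161.65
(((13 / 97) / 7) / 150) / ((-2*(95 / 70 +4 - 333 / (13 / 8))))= 169 / 528470550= 0.00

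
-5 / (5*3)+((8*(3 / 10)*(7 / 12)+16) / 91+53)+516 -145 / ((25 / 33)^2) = 10790662 / 34125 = 316.21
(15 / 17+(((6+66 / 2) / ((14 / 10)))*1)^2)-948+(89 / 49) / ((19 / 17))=-2682235 / 15827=-169.47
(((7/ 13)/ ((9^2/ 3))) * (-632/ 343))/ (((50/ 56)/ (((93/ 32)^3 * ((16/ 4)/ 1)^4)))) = -2353489/ 9100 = -258.63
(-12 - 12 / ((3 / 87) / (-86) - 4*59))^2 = 5496042564496 / 38492478025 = 142.78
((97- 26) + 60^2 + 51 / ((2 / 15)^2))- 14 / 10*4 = 130683 / 20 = 6534.15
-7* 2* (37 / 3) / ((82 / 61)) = -15799 / 123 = -128.45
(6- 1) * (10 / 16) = 25 / 8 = 3.12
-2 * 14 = -28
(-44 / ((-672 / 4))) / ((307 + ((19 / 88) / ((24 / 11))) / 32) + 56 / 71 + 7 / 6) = 799744 / 943425763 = 0.00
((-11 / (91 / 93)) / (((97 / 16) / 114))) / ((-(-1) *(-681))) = 621984 / 2003729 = 0.31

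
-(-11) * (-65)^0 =11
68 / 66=1.03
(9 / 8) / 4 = 0.28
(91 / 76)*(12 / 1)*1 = 273 / 19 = 14.37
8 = 8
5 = 5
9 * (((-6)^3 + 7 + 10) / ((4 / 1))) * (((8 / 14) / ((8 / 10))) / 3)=-2985 / 28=-106.61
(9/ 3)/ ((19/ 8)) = 1.26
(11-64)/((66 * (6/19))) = -1007/396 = -2.54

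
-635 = -635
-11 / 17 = -0.65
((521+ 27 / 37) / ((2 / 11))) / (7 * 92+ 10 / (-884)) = 46928024 / 10531791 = 4.46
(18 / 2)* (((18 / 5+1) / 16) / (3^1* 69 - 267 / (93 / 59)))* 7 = 44919 / 93280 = 0.48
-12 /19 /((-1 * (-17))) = -12 /323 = -0.04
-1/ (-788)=0.00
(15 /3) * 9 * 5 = 225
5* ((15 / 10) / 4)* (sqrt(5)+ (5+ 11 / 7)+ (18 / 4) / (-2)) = 15* sqrt(5) / 8+ 1815 / 224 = 12.30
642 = 642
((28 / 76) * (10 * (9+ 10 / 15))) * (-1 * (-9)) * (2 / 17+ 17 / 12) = 317695 / 646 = 491.79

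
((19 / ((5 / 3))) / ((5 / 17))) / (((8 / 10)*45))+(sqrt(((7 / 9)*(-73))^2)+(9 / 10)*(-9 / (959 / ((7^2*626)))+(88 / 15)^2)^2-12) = 122170947262393 / 2111512500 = 57859.45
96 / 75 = 32 / 25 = 1.28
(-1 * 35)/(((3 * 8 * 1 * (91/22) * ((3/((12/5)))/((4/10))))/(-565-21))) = 12892/195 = 66.11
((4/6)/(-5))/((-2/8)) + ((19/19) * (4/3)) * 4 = 88/15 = 5.87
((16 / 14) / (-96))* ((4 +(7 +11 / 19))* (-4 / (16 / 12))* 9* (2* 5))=4950 / 133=37.22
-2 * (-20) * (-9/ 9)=-40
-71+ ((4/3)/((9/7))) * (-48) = -1087/9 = -120.78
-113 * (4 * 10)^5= -11571200000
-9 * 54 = -486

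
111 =111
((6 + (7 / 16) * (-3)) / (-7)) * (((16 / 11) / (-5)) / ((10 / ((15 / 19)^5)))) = 2278125 / 381319246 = 0.01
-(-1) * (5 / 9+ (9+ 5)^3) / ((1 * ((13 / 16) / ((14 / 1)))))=5533024 / 117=47290.80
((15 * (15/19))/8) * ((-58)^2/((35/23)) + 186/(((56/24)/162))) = 2977605/133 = 22388.01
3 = 3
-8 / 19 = -0.42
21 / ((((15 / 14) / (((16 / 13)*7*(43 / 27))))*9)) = 471968 / 15795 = 29.88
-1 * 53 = -53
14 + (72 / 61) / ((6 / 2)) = 878 / 61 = 14.39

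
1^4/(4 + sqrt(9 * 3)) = -4/11 + 3 * sqrt(3)/11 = 0.11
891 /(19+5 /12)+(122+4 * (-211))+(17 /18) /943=-2673978155 /3954942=-676.11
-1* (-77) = 77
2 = 2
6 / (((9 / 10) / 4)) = 80 / 3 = 26.67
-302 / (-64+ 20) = 151 / 22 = 6.86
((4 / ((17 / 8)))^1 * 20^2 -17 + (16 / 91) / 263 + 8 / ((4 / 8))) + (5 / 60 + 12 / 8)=3678960091 / 4882332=753.53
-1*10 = -10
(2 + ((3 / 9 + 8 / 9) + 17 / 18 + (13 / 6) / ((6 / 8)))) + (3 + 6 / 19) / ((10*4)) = 48827 / 6840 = 7.14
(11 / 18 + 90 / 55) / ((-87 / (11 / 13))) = -445 / 20358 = -0.02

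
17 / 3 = 5.67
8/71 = 0.11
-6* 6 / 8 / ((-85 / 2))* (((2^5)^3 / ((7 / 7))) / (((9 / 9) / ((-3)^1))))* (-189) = 167215104 / 85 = 1967236.52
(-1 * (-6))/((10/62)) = 186/5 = 37.20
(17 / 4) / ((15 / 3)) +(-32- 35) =-1323 / 20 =-66.15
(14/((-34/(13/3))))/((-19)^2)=-91/18411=-0.00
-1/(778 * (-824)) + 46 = 29489313/641072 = 46.00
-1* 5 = -5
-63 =-63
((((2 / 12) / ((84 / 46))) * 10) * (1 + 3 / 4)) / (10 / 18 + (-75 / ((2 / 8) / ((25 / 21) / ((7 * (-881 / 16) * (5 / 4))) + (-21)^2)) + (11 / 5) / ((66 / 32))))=-1079225 / 89392017448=-0.00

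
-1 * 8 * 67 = -536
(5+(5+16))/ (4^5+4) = 13/ 514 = 0.03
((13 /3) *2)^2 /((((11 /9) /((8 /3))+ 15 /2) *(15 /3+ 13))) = 2704 /5157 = 0.52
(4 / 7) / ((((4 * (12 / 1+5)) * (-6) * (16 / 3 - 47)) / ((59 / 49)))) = 59 / 1457750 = 0.00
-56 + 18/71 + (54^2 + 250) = 220828/71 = 3110.25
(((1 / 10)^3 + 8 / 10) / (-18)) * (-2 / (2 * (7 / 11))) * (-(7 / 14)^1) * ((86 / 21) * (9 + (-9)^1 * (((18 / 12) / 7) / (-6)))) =-3662439 / 2744000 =-1.33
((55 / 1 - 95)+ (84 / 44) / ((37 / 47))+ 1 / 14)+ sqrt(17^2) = -116829 / 5698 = -20.50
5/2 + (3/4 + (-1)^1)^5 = 2559/1024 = 2.50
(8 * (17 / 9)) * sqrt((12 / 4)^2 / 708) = 68 * sqrt(177) / 531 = 1.70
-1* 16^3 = -4096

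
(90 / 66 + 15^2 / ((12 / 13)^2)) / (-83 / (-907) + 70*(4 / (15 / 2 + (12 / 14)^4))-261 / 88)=1635798086535 / 196920134398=8.31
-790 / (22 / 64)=-25280 / 11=-2298.18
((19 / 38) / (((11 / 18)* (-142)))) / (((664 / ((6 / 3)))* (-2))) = 9 / 1037168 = 0.00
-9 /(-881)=9 /881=0.01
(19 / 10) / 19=1 / 10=0.10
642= 642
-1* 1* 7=-7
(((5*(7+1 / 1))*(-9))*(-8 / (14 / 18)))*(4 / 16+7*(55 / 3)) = 3332880 / 7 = 476125.71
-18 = -18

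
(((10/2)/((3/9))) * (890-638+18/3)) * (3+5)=30960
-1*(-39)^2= -1521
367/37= 9.92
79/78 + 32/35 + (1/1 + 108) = 302831/2730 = 110.93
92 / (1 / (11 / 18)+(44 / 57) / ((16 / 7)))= 230736 / 4951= 46.60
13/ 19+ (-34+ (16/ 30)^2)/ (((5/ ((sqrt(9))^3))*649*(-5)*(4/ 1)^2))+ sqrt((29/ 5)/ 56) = sqrt(2030)/ 140+ 42401201/ 61655000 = 1.01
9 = 9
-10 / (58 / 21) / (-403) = 105 / 11687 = 0.01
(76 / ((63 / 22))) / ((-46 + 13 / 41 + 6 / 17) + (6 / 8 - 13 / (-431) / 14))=-2009122016 / 3374656119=-0.60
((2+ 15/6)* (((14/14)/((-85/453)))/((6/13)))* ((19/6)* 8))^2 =12519595881/7225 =1732816.04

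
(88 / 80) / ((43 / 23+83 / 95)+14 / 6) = 14421 / 66554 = 0.22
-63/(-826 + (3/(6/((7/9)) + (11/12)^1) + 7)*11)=0.08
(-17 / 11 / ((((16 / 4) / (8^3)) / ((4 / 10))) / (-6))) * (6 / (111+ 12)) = 52224 / 2255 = 23.16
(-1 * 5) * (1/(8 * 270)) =-0.00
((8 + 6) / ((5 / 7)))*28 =2744 / 5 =548.80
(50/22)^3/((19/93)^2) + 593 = 420071788/480491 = 874.26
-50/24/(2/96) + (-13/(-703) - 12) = -78723/703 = -111.98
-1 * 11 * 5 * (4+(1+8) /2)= -467.50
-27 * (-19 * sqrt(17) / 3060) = 57 * sqrt(17) / 340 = 0.69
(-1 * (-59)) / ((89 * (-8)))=-59 / 712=-0.08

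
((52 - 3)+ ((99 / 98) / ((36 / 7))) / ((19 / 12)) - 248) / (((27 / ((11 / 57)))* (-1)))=581911 / 409374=1.42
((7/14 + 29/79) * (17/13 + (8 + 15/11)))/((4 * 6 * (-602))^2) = 14933/336884131584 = 0.00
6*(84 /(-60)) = -42 /5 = -8.40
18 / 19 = 0.95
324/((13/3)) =972/13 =74.77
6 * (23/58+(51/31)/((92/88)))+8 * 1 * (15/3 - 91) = -13981351/20677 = -676.18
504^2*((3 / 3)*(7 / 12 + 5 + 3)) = 2180304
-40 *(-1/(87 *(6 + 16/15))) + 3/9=1837/4611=0.40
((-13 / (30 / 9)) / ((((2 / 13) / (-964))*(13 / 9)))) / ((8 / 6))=253773 / 20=12688.65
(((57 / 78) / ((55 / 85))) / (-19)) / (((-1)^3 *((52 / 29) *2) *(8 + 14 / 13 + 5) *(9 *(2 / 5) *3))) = 2465 / 22610016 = 0.00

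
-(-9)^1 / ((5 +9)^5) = 9 / 537824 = 0.00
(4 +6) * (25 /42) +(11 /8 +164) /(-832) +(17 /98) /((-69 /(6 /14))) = 906182831 /157527552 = 5.75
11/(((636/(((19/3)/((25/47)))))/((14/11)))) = 0.26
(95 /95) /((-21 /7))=-1 /3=-0.33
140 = 140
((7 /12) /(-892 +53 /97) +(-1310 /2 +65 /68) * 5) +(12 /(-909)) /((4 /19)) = -416178317125 /127260606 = -3270.28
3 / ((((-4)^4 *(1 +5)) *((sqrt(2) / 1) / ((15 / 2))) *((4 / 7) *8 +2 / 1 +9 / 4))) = 0.00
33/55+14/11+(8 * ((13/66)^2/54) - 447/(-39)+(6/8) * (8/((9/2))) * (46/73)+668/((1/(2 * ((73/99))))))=139421178671/139517235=999.31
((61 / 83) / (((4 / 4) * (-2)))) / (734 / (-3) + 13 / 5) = 915 / 602746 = 0.00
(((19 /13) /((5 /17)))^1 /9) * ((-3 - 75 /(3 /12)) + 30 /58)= -944452 /5655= -167.01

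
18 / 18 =1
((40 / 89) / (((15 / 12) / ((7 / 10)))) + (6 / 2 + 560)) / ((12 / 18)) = 751941 / 890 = 844.88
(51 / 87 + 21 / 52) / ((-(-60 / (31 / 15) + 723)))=-46283 / 32441604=-0.00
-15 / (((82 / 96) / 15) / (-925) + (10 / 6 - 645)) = 9990000 / 428460041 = 0.02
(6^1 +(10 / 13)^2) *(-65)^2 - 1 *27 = 27823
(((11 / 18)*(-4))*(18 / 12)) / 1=-3.67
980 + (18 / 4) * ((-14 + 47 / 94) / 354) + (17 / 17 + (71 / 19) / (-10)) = 43963589 / 44840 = 980.45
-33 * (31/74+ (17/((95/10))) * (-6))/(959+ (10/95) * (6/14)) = 3351117/9438922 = 0.36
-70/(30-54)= 35/12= 2.92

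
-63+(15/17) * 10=-921/17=-54.18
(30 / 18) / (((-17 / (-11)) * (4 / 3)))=55 / 68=0.81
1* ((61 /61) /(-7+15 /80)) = -16 /109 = -0.15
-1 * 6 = -6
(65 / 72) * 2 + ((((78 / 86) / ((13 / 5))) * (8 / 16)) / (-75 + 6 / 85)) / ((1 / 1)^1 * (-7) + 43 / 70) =884312465 / 489674196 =1.81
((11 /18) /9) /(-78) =-11 /12636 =-0.00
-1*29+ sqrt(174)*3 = 10.57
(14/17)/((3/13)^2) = 2366/153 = 15.46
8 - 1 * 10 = -2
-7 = -7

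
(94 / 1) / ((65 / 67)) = 6298 / 65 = 96.89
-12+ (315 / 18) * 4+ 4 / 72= 1045 / 18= 58.06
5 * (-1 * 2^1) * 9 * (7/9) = -70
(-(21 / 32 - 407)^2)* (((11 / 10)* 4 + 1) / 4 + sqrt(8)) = -169078009* sqrt(2) / 512 - 4565106243 / 20480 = -689922.01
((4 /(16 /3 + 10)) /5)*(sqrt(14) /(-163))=-6*sqrt(14) /18745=-0.00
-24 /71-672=-47736 /71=-672.34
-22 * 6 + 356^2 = 126604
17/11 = 1.55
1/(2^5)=1/32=0.03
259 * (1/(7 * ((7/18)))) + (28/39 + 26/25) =661348/6825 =96.90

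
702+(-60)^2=4302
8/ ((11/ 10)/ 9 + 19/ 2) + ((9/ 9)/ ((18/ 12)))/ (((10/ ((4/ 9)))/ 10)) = 13184/ 11691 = 1.13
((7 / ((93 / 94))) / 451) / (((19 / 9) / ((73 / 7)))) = 20586 / 265639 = 0.08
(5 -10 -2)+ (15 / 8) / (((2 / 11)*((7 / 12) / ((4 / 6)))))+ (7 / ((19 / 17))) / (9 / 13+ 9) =5.43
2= 2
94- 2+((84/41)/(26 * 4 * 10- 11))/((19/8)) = 92.00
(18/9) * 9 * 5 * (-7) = -630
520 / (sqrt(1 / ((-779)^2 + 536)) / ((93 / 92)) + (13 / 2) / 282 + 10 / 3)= 324052063566734880 / 2091620528493737 - 157249697280 * sqrt(607377) / 2091620528493737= 154.87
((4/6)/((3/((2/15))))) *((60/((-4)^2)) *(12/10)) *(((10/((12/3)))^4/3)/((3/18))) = 125/12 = 10.42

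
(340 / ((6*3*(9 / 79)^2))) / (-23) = -1060970 / 16767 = -63.28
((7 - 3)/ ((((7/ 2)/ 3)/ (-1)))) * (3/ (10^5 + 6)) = -36/ 350021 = -0.00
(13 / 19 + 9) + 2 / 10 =9.88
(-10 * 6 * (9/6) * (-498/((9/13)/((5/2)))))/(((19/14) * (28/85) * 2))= 6878625/38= 181016.45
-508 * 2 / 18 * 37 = -18796 / 9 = -2088.44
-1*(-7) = 7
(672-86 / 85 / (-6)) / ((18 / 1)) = 171403 / 4590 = 37.34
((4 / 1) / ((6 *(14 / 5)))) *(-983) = -4915 / 21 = -234.05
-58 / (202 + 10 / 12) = -348 / 1217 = -0.29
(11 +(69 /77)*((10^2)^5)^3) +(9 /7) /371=25599000000000000000000000000314336 /28567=896103896103896103896103900000.00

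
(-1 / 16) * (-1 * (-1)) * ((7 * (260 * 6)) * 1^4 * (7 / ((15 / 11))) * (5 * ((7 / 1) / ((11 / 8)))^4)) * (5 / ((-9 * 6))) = 39153587200 / 35937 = 1089506.28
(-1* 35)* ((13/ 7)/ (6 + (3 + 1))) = -13/ 2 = -6.50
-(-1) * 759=759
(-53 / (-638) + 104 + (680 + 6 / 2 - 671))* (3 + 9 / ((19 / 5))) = 3777111 / 6061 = 623.18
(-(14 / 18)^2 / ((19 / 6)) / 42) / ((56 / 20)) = -5 / 3078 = -0.00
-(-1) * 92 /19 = 92 /19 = 4.84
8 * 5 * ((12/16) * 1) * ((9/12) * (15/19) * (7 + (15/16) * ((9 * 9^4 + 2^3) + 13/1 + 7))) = 983931.29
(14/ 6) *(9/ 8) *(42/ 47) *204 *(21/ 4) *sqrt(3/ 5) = 472311 *sqrt(15)/ 940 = 1946.01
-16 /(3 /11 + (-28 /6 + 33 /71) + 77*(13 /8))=-299904 /2271695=-0.13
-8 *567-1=-4537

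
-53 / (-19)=53 / 19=2.79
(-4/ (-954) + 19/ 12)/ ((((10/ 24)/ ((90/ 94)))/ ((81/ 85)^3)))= 4829204367/ 1529785375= 3.16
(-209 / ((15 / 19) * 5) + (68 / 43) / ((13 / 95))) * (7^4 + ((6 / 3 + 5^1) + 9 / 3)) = -99792.05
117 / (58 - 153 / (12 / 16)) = -117 / 146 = -0.80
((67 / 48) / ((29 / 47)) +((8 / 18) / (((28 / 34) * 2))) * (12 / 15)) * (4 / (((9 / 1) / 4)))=362197 / 82215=4.41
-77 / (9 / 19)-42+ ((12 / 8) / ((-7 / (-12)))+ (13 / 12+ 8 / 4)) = -50123 / 252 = -198.90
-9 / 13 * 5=-45 / 13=-3.46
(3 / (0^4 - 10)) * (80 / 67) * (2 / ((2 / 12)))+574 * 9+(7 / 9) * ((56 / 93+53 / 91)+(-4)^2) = 3772763765 / 729027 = 5175.07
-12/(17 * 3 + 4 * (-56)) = 12/173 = 0.07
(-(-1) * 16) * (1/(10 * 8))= 1/5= 0.20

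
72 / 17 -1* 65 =-1033 / 17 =-60.76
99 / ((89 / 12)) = 1188 / 89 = 13.35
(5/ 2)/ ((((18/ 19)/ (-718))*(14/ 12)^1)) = -34105/ 21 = -1624.05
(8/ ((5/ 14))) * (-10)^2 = 2240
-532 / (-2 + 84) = -266 / 41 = -6.49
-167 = -167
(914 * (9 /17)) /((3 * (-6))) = -457 /17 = -26.88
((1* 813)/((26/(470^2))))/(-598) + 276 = -43825113/3887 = -11274.79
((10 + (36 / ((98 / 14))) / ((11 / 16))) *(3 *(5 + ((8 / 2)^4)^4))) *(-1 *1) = -17343077961438 / 77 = -225234778719.97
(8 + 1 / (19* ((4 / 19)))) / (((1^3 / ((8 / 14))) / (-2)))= -66 / 7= -9.43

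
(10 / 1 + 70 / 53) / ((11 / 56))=33600 / 583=57.63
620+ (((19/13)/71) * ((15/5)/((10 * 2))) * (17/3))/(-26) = 297574877/479960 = 620.00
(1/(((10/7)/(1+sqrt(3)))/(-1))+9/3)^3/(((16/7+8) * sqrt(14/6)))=-2023 * sqrt(7)/4000+2231 * sqrt(21)/7200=0.08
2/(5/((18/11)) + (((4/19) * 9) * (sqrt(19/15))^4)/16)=1800/2921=0.62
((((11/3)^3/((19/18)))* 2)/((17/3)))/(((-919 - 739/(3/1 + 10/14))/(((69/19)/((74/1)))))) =-1591876/2200071541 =-0.00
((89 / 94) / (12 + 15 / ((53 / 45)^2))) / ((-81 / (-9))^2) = 250001 / 487927962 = 0.00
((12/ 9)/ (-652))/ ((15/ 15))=-0.00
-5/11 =-0.45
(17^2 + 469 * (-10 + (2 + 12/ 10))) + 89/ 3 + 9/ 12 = -172187/ 60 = -2869.78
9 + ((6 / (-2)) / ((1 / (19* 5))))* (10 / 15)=-181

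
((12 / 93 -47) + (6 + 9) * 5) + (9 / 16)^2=28.45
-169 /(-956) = 169 /956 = 0.18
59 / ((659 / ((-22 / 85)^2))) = 0.01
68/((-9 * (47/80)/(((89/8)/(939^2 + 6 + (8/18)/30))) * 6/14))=-2118200/5594557909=-0.00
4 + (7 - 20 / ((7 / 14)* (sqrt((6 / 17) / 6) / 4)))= 11 - 160* sqrt(17)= -648.70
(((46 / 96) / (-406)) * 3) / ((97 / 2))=-23 / 315056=-0.00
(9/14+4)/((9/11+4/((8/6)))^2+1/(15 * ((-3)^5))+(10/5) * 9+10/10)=28667925/207333196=0.14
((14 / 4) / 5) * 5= 7 / 2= 3.50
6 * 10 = 60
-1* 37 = -37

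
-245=-245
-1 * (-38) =38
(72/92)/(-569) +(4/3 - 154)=-5993900/39261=-152.67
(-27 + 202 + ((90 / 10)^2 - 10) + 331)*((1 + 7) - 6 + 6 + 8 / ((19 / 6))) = 6073.68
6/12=1/2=0.50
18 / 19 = 0.95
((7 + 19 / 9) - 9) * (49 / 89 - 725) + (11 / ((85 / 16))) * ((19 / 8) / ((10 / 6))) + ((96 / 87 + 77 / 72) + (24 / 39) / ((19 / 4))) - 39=-2228587535609 / 19507714200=-114.24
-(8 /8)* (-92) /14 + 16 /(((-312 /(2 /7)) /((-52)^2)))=-33.05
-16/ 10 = -8/ 5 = -1.60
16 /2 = 8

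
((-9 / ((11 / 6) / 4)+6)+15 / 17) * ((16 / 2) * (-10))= 190800 / 187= 1020.32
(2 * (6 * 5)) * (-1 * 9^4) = -393660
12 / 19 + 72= 1380 / 19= 72.63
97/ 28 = 3.46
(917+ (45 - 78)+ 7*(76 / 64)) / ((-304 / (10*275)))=-19630875 / 2432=-8071.91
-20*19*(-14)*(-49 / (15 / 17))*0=0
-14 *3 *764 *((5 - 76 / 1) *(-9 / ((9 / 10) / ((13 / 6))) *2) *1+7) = -98948696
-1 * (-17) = 17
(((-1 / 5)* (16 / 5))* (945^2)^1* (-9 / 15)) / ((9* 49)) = 3888 / 5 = 777.60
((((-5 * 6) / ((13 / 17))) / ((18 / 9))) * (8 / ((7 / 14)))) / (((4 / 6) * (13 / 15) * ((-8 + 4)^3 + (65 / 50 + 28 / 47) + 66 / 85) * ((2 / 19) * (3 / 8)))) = 18581544000 / 82811521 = 224.38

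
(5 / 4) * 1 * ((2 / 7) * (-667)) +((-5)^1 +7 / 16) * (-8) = -1412 / 7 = -201.71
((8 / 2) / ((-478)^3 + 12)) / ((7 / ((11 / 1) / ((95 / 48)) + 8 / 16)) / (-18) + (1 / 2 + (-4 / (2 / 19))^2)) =-20718 / 817089678823535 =-0.00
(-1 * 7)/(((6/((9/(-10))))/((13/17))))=273/340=0.80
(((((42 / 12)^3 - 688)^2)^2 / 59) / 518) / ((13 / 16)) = 54574791347557 / 7823872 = 6975419.76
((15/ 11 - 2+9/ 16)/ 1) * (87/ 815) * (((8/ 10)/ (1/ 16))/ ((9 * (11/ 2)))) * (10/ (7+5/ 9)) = -4524/ 1676455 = -0.00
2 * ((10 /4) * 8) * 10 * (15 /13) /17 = 6000 /221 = 27.15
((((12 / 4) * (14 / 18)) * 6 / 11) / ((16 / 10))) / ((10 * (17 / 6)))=0.03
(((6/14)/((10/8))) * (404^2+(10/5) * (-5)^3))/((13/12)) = 23467104/455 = 51576.05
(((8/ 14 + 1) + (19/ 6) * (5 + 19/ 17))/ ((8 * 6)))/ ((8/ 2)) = 7477/ 68544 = 0.11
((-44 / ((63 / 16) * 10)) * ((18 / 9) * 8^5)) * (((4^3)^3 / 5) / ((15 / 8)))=-48378511622144 / 23625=-2047767687.71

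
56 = 56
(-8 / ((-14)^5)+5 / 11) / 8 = 336151 / 5916064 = 0.06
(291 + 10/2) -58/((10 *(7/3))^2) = 724939/2450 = 295.89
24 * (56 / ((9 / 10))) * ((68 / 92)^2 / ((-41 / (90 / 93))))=-12947200 / 672359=-19.26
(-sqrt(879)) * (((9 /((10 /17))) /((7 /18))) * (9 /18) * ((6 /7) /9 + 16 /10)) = -40851 * sqrt(879) /1225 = -988.69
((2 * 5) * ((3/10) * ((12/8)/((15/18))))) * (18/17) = 486/85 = 5.72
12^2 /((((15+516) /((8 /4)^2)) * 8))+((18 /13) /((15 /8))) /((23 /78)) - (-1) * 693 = 4719917 /6785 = 695.64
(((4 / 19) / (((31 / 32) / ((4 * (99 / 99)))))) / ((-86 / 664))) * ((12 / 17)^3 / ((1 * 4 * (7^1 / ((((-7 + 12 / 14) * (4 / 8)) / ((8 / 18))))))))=82612224 / 141794093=0.58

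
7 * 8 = 56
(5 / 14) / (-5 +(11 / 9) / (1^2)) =-45 / 476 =-0.09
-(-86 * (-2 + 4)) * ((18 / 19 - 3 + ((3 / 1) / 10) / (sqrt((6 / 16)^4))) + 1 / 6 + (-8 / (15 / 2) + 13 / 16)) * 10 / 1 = -1333 / 114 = -11.69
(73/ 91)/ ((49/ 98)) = 146/ 91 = 1.60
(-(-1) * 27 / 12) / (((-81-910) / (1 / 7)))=-9 / 27748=-0.00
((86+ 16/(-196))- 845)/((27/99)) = -409145/147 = -2783.30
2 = 2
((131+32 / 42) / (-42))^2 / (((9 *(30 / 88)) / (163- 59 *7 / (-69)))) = 196399125428 / 362318103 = 542.06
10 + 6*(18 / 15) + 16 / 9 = 18.98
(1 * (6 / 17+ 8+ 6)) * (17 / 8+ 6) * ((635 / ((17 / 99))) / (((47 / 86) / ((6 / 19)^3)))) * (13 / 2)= 161521.81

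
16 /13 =1.23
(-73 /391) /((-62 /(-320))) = -11680 /12121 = -0.96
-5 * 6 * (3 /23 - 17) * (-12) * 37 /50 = -516816 /115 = -4494.05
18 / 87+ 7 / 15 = 293 / 435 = 0.67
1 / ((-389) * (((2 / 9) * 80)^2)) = -81 / 9958400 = -0.00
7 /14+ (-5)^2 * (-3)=-149 /2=-74.50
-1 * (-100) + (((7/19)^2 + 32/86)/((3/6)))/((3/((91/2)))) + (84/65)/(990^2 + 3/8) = 912999956409901/7911331022985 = 115.40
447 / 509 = 0.88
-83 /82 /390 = -83 /31980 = -0.00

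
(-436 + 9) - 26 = -453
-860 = -860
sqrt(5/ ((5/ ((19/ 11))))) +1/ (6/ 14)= sqrt(209)/ 11 +7/ 3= 3.65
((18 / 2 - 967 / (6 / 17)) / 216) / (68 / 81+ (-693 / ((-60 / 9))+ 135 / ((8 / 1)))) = -81925 / 788386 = -0.10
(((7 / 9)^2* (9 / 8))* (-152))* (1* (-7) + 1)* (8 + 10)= 11172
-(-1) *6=6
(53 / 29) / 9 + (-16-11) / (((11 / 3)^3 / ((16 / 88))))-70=-267095635 / 3821301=-69.90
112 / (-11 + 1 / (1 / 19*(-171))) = -252 / 25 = -10.08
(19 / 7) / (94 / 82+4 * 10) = 779 / 11809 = 0.07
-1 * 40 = -40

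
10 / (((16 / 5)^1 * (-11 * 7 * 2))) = -25 / 1232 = -0.02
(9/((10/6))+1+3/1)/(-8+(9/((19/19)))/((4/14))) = 2/5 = 0.40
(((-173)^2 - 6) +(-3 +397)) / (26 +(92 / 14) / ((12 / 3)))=424438 / 387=1096.74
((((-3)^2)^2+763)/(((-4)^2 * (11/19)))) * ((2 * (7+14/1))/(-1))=-84189/22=-3826.77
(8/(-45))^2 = 64/2025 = 0.03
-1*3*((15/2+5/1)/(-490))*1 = 0.08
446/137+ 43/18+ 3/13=188345/32058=5.88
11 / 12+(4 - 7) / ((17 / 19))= -497 / 204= -2.44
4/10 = 2/5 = 0.40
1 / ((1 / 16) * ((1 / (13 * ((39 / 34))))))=4056 / 17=238.59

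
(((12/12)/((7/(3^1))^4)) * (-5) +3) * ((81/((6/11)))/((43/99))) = 99940797/103243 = 968.02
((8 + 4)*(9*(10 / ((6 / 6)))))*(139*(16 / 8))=300240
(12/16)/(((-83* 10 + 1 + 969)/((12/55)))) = 9/7700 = 0.00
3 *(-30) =-90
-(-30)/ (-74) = -15/ 37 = -0.41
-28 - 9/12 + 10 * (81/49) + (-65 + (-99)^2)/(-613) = -3376391/120148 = -28.10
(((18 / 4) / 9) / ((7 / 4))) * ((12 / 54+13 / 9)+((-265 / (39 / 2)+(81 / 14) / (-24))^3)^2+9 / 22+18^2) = 534804842332279529903775225683 / 267396985964241484775424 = 2000040.65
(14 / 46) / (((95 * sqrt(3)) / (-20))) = -28 * sqrt(3) / 1311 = -0.04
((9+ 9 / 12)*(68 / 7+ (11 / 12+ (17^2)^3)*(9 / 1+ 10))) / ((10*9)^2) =500806311239 / 907200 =552035.18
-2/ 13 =-0.15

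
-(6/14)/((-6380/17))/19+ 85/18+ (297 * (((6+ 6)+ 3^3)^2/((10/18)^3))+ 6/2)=2634537.91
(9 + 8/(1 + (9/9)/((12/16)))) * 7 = 87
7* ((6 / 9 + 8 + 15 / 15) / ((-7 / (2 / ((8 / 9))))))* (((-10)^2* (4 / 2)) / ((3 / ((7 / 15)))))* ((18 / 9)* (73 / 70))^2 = -309082 / 105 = -2943.64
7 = 7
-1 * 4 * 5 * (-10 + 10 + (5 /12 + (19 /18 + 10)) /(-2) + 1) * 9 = 852.50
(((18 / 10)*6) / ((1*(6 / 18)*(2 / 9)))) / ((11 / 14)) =185.56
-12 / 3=-4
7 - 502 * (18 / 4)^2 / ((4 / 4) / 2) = -20324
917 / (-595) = -131 / 85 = -1.54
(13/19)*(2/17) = 26/323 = 0.08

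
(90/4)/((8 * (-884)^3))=-45/11052913664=-0.00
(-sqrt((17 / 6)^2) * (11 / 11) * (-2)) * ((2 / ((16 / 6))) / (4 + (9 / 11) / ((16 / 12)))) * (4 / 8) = 187 / 406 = 0.46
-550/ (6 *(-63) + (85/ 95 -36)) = 10450/ 7849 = 1.33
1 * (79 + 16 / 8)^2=6561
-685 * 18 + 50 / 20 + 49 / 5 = -123177 / 10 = -12317.70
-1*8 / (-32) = 1 / 4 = 0.25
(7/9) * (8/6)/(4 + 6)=14/135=0.10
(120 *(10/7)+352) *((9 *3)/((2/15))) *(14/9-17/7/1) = -4534200/49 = -92534.69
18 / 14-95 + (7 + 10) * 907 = 107277 / 7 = 15325.29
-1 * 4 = -4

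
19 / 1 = 19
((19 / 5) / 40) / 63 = 19 / 12600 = 0.00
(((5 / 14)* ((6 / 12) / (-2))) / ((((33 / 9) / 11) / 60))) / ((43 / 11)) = -2475 / 602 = -4.11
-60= -60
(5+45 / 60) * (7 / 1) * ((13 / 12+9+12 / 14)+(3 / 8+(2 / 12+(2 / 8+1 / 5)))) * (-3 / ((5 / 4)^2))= -230529 / 250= -922.12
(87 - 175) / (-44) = 2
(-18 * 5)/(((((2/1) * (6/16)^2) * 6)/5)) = -800/3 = -266.67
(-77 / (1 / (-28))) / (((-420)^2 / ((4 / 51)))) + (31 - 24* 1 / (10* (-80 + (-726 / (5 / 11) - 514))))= 324798443 / 10476675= 31.00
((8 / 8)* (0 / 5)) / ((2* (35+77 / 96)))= 0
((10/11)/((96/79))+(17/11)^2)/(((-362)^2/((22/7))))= 18217/242169312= 0.00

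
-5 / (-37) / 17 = 5 / 629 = 0.01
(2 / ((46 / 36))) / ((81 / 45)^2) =100 / 207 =0.48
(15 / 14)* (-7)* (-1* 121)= 1815 / 2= 907.50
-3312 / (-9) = 368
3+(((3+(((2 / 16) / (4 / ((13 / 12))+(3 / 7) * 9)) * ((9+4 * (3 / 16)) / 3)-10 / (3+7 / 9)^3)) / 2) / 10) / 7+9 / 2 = 7.52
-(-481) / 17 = 481 / 17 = 28.29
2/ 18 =1/ 9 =0.11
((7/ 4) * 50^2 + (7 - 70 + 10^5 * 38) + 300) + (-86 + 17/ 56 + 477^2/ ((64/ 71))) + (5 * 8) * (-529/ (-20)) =1817983681/ 448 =4057999.29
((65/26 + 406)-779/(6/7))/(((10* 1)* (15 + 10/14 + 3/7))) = -10507/3390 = -3.10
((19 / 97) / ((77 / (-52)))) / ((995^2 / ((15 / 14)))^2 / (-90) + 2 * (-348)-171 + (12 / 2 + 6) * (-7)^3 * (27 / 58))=2320812 / 166444316624199691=0.00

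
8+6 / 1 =14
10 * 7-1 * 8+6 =68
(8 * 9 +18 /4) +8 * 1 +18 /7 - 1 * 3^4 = 85 /14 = 6.07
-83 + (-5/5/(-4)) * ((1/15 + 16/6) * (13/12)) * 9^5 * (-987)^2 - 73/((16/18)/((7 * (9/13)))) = 44286861043331/1040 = 42583520233.97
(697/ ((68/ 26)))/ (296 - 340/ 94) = 25051/ 27484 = 0.91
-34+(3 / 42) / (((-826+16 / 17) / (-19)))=-6676053 / 196364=-34.00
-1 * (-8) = 8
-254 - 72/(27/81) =-470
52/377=4/29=0.14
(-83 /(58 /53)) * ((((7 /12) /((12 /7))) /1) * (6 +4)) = -258.08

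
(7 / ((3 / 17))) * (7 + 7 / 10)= 9163 / 30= 305.43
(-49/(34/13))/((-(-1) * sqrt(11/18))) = -1911 * sqrt(22)/374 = -23.97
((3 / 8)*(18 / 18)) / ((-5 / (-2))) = 3 / 20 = 0.15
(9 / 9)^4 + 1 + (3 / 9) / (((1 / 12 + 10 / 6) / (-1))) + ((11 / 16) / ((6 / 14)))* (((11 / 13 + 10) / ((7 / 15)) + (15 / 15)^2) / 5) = 34897 / 3640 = 9.59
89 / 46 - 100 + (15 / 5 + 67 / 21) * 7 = -7553 / 138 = -54.73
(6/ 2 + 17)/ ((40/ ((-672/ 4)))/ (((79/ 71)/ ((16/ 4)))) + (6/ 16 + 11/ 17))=4512480/ 37481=120.39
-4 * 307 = -1228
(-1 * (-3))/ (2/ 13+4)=13/ 18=0.72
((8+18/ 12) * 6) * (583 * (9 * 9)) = 2691711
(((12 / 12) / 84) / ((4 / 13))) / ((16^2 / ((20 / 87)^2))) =325 / 40690944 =0.00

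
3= 3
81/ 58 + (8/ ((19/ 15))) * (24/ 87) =3459/ 1102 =3.14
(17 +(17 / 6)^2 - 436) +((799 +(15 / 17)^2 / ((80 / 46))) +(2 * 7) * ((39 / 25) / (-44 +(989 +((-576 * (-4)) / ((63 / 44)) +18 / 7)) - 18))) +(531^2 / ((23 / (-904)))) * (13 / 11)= -2356279502854067969 / 179911690200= -13096867.14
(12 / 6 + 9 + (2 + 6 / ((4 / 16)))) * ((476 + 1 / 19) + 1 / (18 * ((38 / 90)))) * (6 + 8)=4686605 / 19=246663.42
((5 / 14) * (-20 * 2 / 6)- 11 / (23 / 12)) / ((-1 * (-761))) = -3922 / 367563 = -0.01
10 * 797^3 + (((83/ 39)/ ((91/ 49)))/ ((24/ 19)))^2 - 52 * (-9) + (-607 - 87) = 749571985669972417/ 148060224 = 5062615504.82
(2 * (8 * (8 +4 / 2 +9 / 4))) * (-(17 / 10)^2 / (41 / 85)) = -240737 / 205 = -1174.33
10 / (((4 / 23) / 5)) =575 / 2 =287.50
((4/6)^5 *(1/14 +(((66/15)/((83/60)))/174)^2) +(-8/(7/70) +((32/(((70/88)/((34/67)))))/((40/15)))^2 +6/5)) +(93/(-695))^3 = -699542331033556594658443/34652717543713207971375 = -20.19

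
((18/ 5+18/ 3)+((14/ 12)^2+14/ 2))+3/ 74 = 119891/ 6660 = 18.00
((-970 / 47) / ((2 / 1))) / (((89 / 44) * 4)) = -5335 / 4183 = -1.28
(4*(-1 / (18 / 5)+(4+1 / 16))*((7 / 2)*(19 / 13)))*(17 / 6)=1232245 / 5616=219.42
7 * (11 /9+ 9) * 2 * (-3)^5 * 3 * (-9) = 938952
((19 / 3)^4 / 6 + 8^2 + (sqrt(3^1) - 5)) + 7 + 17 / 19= sqrt(3) + 3093805 / 9234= 336.78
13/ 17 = 0.76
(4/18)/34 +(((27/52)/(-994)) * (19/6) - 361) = -5709689395/15816528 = -361.00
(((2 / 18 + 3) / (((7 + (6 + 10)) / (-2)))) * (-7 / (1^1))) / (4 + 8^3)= 98 / 26703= 0.00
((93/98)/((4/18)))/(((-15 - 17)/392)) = -837/16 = -52.31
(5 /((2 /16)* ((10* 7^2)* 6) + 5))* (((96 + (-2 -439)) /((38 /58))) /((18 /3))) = -3335 /2831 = -1.18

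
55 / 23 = 2.39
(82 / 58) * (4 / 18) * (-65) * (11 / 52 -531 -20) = 1957135 / 174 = 11247.90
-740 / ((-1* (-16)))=-185 / 4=-46.25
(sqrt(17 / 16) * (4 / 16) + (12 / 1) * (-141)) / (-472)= 423 / 118 - sqrt(17) / 7552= 3.58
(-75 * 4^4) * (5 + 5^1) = -192000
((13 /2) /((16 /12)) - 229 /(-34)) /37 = 1579 /5032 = 0.31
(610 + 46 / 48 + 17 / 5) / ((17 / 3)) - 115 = -4477 / 680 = -6.58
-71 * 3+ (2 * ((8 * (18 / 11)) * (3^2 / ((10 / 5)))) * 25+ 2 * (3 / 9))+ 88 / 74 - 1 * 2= 3336151 / 1221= 2732.31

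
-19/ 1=-19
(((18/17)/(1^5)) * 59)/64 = 531/544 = 0.98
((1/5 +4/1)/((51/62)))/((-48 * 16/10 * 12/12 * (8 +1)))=-217/29376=-0.01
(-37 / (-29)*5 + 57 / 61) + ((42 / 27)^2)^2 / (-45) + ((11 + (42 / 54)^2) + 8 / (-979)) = 9602794320034 / 511320348495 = 18.78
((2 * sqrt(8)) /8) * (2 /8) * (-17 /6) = -17 * sqrt(2) /48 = -0.50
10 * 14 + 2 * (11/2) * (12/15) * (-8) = 348/5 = 69.60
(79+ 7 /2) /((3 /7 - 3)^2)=12.48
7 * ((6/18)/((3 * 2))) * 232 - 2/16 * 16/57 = 15422/171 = 90.19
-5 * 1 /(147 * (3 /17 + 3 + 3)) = -17 /3087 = -0.01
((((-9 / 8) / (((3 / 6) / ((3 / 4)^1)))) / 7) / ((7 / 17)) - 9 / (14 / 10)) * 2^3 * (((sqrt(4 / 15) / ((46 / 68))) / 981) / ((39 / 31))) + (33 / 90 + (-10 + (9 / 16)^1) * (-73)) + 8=697.27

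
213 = 213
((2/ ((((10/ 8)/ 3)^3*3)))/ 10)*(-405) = -46656/ 125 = -373.25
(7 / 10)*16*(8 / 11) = 448 / 55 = 8.15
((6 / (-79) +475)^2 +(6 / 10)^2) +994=35347029044 / 156025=226547.21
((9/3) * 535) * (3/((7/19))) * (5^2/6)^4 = 3970703125/1008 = 3939189.61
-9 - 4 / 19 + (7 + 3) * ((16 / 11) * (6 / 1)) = 16315 / 209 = 78.06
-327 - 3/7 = -2292/7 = -327.43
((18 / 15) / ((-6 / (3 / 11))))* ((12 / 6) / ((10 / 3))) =-9 / 275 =-0.03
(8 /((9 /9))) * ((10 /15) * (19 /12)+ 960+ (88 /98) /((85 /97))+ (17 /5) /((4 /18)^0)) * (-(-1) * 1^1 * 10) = 579056456 /7497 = 77238.42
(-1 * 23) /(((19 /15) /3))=-1035 /19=-54.47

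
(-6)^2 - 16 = 20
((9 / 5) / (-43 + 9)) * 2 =-9 / 85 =-0.11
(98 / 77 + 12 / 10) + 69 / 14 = 5699 / 770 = 7.40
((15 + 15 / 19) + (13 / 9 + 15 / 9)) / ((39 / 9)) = 4.36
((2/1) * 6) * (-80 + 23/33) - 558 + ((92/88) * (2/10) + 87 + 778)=-70887/110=-644.43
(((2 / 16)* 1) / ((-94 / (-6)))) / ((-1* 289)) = -3 / 108664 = -0.00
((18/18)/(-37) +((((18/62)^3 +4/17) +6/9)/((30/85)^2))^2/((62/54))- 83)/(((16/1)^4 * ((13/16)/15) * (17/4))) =-0.00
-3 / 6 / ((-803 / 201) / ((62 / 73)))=6231 / 58619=0.11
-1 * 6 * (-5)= 30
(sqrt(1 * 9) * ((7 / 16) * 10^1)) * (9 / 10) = 189 / 16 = 11.81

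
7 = 7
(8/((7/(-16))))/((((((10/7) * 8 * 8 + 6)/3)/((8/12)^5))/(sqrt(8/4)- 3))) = 2048/9207- 2048 * sqrt(2)/27621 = 0.12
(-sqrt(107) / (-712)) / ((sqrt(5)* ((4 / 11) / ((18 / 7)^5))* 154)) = 59049* sqrt(535) / 104707610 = 0.01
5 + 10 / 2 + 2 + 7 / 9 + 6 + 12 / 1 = 30.78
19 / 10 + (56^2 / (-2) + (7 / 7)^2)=-1565.10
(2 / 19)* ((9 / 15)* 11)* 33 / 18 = 121 / 95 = 1.27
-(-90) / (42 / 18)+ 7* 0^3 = 270 / 7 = 38.57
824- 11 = 813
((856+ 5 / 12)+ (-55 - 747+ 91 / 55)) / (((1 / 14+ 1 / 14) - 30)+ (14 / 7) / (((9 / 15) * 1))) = -2.11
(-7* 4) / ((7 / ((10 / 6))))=-20 / 3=-6.67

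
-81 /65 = -1.25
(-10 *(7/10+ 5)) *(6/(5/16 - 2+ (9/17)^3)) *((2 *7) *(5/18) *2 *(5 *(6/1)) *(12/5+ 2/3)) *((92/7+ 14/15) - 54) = -2304036954112/362961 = -6347891.24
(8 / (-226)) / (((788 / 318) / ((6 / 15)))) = -636 / 111305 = -0.01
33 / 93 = 11 / 31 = 0.35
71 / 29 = 2.45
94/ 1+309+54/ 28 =5669/ 14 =404.93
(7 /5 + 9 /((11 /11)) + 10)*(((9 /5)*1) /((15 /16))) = 4896 /125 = 39.17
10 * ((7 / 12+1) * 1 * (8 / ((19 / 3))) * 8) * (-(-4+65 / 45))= 3680 / 9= 408.89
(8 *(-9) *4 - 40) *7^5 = -5512696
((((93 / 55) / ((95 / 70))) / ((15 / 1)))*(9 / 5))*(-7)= -27342 / 26125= -1.05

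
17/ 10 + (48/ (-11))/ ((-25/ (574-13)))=4981/ 50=99.62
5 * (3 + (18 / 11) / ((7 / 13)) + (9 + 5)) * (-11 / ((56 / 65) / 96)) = -6017700 / 49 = -122810.20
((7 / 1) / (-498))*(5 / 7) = -5 / 498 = -0.01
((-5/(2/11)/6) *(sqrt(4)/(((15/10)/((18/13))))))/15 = -22/39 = -0.56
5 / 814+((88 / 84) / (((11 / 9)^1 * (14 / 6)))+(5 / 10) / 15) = 121699 / 299145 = 0.41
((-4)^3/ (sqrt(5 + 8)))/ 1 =-64 * sqrt(13)/ 13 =-17.75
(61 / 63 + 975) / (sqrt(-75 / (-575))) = 61486*sqrt(69) / 189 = 2702.33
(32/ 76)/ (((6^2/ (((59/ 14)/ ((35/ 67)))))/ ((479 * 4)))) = 7573948/ 41895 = 180.78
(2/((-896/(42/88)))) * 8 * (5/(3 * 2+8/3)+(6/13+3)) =-315/9152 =-0.03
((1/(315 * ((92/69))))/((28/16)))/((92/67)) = 67/67620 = 0.00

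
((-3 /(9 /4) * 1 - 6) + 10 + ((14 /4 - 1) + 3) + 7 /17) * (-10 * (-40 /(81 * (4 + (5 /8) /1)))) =1400000 /152847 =9.16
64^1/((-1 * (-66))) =32/33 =0.97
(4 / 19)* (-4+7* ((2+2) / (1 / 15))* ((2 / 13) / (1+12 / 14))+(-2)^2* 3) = 28928 / 3211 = 9.01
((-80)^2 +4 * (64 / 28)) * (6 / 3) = 89728 / 7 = 12818.29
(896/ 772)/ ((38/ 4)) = 448/ 3667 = 0.12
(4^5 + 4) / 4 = 257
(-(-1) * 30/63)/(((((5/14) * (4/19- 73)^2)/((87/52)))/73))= 764237/24864957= 0.03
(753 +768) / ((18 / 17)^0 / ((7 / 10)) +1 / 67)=713349 / 677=1053.69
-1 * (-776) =776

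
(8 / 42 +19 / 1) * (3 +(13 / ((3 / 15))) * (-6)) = -51987 / 7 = -7426.71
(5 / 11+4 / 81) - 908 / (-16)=204053 / 3564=57.25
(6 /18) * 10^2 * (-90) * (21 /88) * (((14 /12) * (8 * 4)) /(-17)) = 1572.19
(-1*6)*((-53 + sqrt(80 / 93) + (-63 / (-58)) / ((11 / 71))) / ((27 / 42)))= 410774 / 957-112*sqrt(465) / 279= 420.57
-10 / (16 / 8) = -5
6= 6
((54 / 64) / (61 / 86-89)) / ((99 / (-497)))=21371 / 445456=0.05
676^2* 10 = 4569760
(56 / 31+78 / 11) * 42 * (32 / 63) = 194176 / 1023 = 189.81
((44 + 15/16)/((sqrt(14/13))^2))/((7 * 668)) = 9347/1047424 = 0.01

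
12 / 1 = 12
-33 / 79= -0.42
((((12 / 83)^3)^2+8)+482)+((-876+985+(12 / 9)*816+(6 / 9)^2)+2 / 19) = 94345510994068963 / 55906803846099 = 1687.55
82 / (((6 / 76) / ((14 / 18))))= 807.85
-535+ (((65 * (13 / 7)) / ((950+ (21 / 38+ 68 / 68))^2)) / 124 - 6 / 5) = -760657881475112 / 1418608509885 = -536.20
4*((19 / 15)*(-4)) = -304 / 15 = -20.27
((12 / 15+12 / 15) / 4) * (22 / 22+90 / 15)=14 / 5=2.80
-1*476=-476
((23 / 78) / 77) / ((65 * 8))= 23 / 3123120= 0.00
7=7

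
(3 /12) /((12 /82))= 41 /24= 1.71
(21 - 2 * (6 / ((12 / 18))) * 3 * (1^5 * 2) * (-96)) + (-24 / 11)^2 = 1257645 / 121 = 10393.76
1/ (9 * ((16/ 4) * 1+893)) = 1/ 8073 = 0.00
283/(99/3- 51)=-283/18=-15.72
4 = 4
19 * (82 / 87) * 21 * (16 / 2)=87248 / 29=3008.55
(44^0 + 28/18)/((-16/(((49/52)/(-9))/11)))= 0.00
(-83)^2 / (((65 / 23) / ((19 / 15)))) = 3010493 / 975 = 3087.69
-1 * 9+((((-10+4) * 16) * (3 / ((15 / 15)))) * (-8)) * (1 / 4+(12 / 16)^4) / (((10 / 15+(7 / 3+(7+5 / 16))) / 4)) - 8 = 5381 / 11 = 489.18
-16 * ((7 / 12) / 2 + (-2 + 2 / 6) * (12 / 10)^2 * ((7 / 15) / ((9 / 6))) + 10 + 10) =-7818 / 25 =-312.72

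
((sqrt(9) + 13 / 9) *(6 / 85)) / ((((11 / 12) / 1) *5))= 64 / 935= 0.07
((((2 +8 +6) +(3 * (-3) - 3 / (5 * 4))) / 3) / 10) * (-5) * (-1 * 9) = 411 / 40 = 10.28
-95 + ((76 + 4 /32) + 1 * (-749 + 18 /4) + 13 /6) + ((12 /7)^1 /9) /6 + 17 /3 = -380777 /504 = -755.51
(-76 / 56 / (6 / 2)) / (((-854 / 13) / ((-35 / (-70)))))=247 / 71736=0.00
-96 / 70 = -1.37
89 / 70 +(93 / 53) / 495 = 31219 / 24486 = 1.27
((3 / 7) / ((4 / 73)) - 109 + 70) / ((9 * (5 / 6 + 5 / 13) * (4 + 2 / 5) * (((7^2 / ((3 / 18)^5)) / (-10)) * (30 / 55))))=6305 / 202704768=0.00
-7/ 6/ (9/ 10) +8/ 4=19/ 27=0.70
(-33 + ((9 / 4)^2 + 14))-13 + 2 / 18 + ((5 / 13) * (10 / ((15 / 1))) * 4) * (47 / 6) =-35179 / 1872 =-18.79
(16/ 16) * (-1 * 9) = -9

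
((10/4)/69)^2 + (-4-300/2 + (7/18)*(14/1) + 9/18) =-2819545/19044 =-148.05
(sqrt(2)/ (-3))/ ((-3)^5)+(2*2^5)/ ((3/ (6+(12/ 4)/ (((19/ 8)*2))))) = sqrt(2)/ 729+2688/ 19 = 141.48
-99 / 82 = -1.21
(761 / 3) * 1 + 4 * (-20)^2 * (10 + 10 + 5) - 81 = 120518 / 3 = 40172.67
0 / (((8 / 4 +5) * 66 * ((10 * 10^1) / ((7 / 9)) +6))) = 0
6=6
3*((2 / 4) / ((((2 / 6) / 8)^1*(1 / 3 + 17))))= 27 / 13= 2.08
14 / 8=7 / 4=1.75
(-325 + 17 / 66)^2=459373489 / 4356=105457.64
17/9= 1.89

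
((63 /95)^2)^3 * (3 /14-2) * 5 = -0.76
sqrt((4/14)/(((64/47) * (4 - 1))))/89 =sqrt(1974)/14952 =0.00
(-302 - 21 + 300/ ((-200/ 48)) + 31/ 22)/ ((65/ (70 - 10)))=-51954/ 143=-363.31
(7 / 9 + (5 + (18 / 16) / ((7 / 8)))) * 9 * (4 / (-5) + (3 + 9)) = 712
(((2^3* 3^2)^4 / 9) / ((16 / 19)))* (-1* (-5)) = 17729280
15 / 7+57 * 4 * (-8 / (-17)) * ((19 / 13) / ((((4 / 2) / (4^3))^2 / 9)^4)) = 1750033407448461610227 / 1547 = 1131243314446322954.25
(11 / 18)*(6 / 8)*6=11 / 4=2.75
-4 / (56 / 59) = -59 / 14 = -4.21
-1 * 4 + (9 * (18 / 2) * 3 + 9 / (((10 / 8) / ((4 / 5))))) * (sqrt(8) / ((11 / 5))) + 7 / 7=-3 + 12438 * sqrt(2) / 55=316.82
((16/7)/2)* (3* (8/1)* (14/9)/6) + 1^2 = 73/9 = 8.11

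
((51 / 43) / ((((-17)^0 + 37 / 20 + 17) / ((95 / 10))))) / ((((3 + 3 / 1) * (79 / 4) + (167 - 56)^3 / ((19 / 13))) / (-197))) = -24179780 / 202364806513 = -0.00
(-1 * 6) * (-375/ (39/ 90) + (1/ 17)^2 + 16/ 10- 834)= 191356914/ 18785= 10186.69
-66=-66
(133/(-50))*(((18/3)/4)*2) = -399/50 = -7.98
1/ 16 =0.06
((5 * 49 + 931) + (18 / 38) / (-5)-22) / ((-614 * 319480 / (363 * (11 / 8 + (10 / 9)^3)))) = -212478274679 / 36226961769600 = -0.01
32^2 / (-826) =-512 / 413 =-1.24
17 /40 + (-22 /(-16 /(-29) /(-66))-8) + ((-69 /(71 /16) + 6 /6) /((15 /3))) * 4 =7419601 /2840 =2612.54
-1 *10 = -10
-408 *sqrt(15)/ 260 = -102 *sqrt(15)/ 65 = -6.08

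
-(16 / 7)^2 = -256 / 49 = -5.22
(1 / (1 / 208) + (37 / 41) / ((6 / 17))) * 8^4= 106080256 / 123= 862441.11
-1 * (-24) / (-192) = -1 / 8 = -0.12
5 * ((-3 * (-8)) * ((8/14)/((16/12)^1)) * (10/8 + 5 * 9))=16650/7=2378.57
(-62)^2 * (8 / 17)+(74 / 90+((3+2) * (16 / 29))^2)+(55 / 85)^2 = 19881564538 / 10937205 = 1817.79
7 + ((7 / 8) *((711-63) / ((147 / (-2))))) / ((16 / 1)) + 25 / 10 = 9.02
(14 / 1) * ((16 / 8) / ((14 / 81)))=162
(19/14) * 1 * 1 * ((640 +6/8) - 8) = 48089/56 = 858.73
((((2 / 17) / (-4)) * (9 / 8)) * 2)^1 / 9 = -1 / 136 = -0.01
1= 1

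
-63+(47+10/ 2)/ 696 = -10949/ 174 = -62.93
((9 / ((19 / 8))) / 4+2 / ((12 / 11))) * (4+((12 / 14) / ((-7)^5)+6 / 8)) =13.21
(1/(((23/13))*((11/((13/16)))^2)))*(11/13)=0.00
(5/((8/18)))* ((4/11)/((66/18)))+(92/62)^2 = 385771/116281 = 3.32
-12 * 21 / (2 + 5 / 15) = -108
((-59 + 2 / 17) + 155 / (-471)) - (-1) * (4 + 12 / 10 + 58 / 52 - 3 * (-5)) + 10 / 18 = -116604299 / 3122730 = -37.34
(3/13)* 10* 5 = 150/13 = 11.54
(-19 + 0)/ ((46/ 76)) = -722/ 23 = -31.39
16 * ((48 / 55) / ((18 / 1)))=128 / 165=0.78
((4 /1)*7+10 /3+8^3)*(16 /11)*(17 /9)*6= 886720 /99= 8956.77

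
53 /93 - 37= -3388 /93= -36.43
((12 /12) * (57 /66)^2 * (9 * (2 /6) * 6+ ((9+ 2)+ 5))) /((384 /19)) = 116603 /92928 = 1.25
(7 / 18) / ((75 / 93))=217 / 450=0.48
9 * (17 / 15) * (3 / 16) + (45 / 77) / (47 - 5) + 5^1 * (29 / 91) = 1973071 / 560560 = 3.52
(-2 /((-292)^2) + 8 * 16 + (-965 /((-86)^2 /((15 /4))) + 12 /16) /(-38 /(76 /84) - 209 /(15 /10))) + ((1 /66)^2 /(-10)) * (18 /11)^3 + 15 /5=9046926494843257851 /69061330960145920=131.00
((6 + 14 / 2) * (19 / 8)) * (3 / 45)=247 / 120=2.06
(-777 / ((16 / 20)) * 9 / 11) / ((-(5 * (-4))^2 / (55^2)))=384615 / 64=6009.61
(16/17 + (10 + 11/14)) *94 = 131177/119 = 1102.33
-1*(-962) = 962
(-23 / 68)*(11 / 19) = -253 / 1292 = -0.20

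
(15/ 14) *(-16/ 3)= -40/ 7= -5.71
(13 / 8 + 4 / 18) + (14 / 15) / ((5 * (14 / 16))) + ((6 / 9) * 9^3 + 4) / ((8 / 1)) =113959 / 1800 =63.31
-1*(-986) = 986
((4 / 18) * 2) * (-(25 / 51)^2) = -2500 / 23409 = -0.11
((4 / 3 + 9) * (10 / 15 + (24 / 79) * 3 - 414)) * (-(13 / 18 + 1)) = 46965992 / 6399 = 7339.58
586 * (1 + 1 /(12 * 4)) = 14357 /24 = 598.21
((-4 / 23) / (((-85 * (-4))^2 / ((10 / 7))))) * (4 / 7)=-2 / 1628515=-0.00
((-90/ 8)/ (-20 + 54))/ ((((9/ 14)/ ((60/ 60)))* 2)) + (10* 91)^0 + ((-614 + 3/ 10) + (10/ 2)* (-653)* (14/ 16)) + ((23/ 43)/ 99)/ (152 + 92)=-76588030264/ 22072545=-3469.83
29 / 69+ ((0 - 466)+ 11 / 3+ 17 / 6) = -63353 / 138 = -459.08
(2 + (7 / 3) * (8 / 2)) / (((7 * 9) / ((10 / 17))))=20 / 189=0.11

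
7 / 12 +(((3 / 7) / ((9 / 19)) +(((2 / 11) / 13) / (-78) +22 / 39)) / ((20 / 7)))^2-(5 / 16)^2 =49758980437 / 66352915200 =0.75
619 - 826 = -207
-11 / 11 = -1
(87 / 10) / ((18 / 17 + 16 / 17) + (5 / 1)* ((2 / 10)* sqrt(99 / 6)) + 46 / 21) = 14616 / 425 - 38367* sqrt(66) / 9350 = 1.05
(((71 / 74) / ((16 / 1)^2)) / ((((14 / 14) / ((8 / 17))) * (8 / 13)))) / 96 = 923 / 30916608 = 0.00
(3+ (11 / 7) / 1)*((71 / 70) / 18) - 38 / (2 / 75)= -3141557 / 2205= -1424.74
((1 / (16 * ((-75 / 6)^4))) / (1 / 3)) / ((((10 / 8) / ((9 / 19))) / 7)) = 756 / 37109375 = 0.00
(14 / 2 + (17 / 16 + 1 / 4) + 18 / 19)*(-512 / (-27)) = 90080 / 513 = 175.59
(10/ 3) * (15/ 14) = 25/ 7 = 3.57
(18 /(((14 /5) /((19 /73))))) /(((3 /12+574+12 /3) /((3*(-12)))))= -13680 /131327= -0.10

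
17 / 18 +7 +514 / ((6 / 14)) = 21731 / 18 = 1207.28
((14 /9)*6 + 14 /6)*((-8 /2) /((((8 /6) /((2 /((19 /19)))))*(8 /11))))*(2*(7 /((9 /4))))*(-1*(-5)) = -26950 /9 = -2994.44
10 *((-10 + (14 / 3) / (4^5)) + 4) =-46045 / 768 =-59.95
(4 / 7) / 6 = 2 / 21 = 0.10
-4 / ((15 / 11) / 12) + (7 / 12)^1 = -2077 / 60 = -34.62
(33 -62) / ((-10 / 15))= 43.50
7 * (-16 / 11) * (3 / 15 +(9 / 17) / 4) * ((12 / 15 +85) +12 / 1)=-1547196 / 4675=-330.95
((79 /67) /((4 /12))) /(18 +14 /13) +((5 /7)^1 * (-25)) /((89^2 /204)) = -252875793 /921307352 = -0.27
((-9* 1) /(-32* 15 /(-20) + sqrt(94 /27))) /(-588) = 243 /378721-9* sqrt(282) /3029768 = 0.00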